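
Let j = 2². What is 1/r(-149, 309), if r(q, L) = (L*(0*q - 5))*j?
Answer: -1/6180 ≈ -0.00016181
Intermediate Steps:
j = 4
r(q, L) = -20*L (r(q, L) = (L*(0*q - 5))*4 = (L*(0 - 5))*4 = (L*(-5))*4 = -5*L*4 = -20*L)
1/r(-149, 309) = 1/(-20*309) = 1/(-6180) = -1/6180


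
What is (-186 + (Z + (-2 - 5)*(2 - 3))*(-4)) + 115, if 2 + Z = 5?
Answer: -111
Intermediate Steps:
Z = 3 (Z = -2 + 5 = 3)
(-186 + (Z + (-2 - 5)*(2 - 3))*(-4)) + 115 = (-186 + (3 + (-2 - 5)*(2 - 3))*(-4)) + 115 = (-186 + (3 - 7*(-1))*(-4)) + 115 = (-186 + (3 + 7)*(-4)) + 115 = (-186 + 10*(-4)) + 115 = (-186 - 40) + 115 = -226 + 115 = -111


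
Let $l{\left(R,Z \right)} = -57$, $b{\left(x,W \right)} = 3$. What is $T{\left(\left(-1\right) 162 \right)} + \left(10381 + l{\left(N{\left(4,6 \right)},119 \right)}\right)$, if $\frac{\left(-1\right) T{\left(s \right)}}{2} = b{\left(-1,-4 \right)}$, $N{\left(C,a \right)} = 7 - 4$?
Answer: $10318$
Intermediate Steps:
$N{\left(C,a \right)} = 3$
$T{\left(s \right)} = -6$ ($T{\left(s \right)} = \left(-2\right) 3 = -6$)
$T{\left(\left(-1\right) 162 \right)} + \left(10381 + l{\left(N{\left(4,6 \right)},119 \right)}\right) = -6 + \left(10381 - 57\right) = -6 + 10324 = 10318$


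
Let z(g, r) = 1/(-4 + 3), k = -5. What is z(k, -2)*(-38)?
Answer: 38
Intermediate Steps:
z(g, r) = -1 (z(g, r) = 1/(-1) = -1)
z(k, -2)*(-38) = -1*(-38) = 38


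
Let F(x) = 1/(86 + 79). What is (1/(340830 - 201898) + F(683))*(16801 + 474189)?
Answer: 6829523603/2292378 ≈ 2979.2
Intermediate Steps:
F(x) = 1/165
(1/(340830 - 201898) + F(683))*(16801 + 474189) = (1/(340830 - 201898) + 1/165)*(16801 + 474189) = (1/138932 + 1/165)*490990 = (139097/22923780)*490990 = 6829523603/2292378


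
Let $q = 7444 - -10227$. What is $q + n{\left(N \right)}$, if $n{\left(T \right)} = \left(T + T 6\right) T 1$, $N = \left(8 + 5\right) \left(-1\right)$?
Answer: $18854$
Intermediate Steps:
$N = -13$ ($N = 13 \left(-1\right) = -13$)
$n{\left(T \right)} = 7 T^{2}$ ($n{\left(T \right)} = \left(T + 6 T\right) T 1 = 7 T T 1 = 7 T^{2} \cdot 1 = 7 T^{2}$)
$q = 17671$ ($q = 7444 + 10227 = 17671$)
$q + n{\left(N \right)} = 17671 + 7 \left(-13\right)^{2} = 17671 + 7 \cdot 169 = 17671 + 1183 = 18854$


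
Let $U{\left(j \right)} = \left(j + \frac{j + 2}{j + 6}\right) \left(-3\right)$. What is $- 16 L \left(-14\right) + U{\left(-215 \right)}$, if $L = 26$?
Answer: $\frac{1351382}{209} \approx 6465.9$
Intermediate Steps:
$U{\left(j \right)} = - 3 j - \frac{3 \left(2 + j\right)}{6 + j}$ ($U{\left(j \right)} = \left(j + \frac{2 + j}{6 + j}\right) \left(-3\right) = - 3 j - \frac{3 \left(2 + j\right)}{6 + j}$)
$- 16 L \left(-14\right) + U{\left(-215 \right)} = \left(-16\right) 26 \left(-14\right) + \frac{3 \left(-2 - \left(-215\right)^{2} - -1505\right)}{6 - 215} = \left(-416\right) \left(-14\right) + \frac{3 \left(-2 - 46225 + 1505\right)}{-209} = 5824 + 3 \left(- \frac{1}{209}\right) \left(-2 - 46225 + 1505\right) = 5824 + 3 \left(- \frac{1}{209}\right) \left(-44722\right) = 5824 + \frac{134166}{209} = \frac{1351382}{209}$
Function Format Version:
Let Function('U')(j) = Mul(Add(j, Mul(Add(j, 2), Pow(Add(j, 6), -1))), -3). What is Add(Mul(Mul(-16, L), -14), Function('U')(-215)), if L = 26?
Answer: Rational(1351382, 209) ≈ 6465.9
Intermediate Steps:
Function('U')(j) = Add(Mul(-3, j), Mul(-3, Pow(Add(6, j), -1), Add(2, j))) (Function('U')(j) = Mul(Add(j, Mul(Add(2, j), Pow(Add(6, j), -1))), -3) = Mul(Add(j, Mul(Pow(Add(6, j), -1), Add(2, j))), -3) = Add(Mul(-3, j), Mul(-3, Pow(Add(6, j), -1), Add(2, j))))
Add(Mul(Mul(-16, L), -14), Function('U')(-215)) = Add(Mul(Mul(-16, 26), -14), Mul(3, Pow(Add(6, -215), -1), Add(-2, Mul(-1, Pow(-215, 2)), Mul(-7, -215)))) = Add(Mul(-416, -14), Mul(3, Pow(-209, -1), Add(-2, Mul(-1, 46225), 1505))) = Add(5824, Mul(3, Rational(-1, 209), Add(-2, -46225, 1505))) = Add(5824, Mul(3, Rational(-1, 209), -44722)) = Add(5824, Rational(134166, 209)) = Rational(1351382, 209)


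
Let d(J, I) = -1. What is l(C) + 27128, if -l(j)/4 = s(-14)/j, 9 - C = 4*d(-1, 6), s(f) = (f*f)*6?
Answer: 347960/13 ≈ 26766.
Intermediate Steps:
s(f) = 6*f² (s(f) = f²*6 = 6*f²)
C = 13 (C = 9 - 4*(-1) = 9 - 1*(-4) = 9 + 4 = 13)
l(j) = -4704/j (l(j) = -4*6*(-14)²/j = -4*6*196/j = -4704/j)
l(C) + 27128 = -4704/13 + 27128 = 347960/13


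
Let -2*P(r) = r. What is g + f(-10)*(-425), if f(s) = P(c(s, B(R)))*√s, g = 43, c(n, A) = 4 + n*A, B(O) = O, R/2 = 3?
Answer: 43 - 11900*I*√10 ≈ 43.0 - 37631.0*I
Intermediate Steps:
R = 6 (R = 2*3 = 6)
c(n, A) = 4 + A*n
P(r) = -r/2
f(s) = √s*(-2 - 3*s) (f(s) = (-(4 + 6*s)/2)*√s = (-2 - 3*s)*√s = √s*(-2 - 3*s))
g + f(-10)*(-425) = 43 + (√(-10)*(-2 - 3*(-10)))*(-425) = 43 + ((I*√10)*(-2 + 30))*(-425) = 43 + ((I*√10)*28)*(-425) = 43 + (28*I*√10)*(-425) = 43 - 11900*I*√10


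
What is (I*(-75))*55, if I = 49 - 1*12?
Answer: -152625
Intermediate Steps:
I = 37 (I = 49 - 12 = 37)
(I*(-75))*55 = (37*(-75))*55 = -2775*55 = -152625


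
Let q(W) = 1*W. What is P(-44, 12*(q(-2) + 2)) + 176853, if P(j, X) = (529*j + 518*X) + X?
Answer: 153577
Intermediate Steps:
q(W) = W
P(j, X) = 519*X + 529*j (P(j, X) = (518*X + 529*j) + X = 519*X + 529*j)
P(-44, 12*(q(-2) + 2)) + 176853 = (519*(12*(-2 + 2)) + 529*(-44)) + 176853 = (519*(12*0) - 23276) + 176853 = (519*0 - 23276) + 176853 = (0 - 23276) + 176853 = -23276 + 176853 = 153577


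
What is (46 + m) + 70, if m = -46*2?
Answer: 24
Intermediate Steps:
m = -92
(46 + m) + 70 = (46 - 92) + 70 = -46 + 70 = 24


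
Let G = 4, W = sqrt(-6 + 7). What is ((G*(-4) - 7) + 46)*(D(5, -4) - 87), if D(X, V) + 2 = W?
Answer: -2024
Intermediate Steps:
W = 1 (W = sqrt(1) = 1)
D(X, V) = -1 (D(X, V) = -2 + 1 = -1)
((G*(-4) - 7) + 46)*(D(5, -4) - 87) = ((4*(-4) - 7) + 46)*(-1 - 87) = ((-16 - 7) + 46)*(-88) = (-23 + 46)*(-88) = 23*(-88) = -2024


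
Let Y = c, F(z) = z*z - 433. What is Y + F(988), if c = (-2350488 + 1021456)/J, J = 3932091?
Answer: 3836583112669/3932091 ≈ 9.7571e+5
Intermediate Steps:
c = -1329032/3932091 (c = (-2350488 + 1021456)/3932091 = -1329032*1/3932091 = -1329032/3932091 ≈ -0.33800)
F(z) = -433 + z² (F(z) = z² - 433 = -433 + z²)
Y = -1329032/3932091 ≈ -0.33800
Y + F(988) = -1329032/3932091 + (-433 + 988²) = -1329032/3932091 + (-433 + 976144) = -1329032/3932091 + 975711 = 3836583112669/3932091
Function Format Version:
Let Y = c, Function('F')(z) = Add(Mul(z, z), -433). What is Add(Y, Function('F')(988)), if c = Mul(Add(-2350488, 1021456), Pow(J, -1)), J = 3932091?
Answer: Rational(3836583112669, 3932091) ≈ 9.7571e+5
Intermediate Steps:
c = Rational(-1329032, 3932091) (c = Mul(Add(-2350488, 1021456), Pow(3932091, -1)) = Mul(-1329032, Rational(1, 3932091)) = Rational(-1329032, 3932091) ≈ -0.33800)
Function('F')(z) = Add(-433, Pow(z, 2)) (Function('F')(z) = Add(Pow(z, 2), -433) = Add(-433, Pow(z, 2)))
Y = Rational(-1329032, 3932091) ≈ -0.33800
Add(Y, Function('F')(988)) = Add(Rational(-1329032, 3932091), Add(-433, Pow(988, 2))) = Add(Rational(-1329032, 3932091), Add(-433, 976144)) = Add(Rational(-1329032, 3932091), 975711) = Rational(3836583112669, 3932091)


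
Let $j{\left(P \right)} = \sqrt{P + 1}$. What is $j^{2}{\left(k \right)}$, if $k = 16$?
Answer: $17$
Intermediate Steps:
$j{\left(P \right)} = \sqrt{1 + P}$
$j^{2}{\left(k \right)} = \left(\sqrt{1 + 16}\right)^{2} = \left(\sqrt{17}\right)^{2} = 17$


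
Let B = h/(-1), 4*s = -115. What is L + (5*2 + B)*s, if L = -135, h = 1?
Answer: -1575/4 ≈ -393.75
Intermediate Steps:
s = -115/4 (s = (¼)*(-115) = -115/4 ≈ -28.750)
B = -1 (B = 1/(-1) = 1*(-1) = -1)
L + (5*2 + B)*s = -135 + (5*2 - 1)*(-115/4) = -135 + (10 - 1)*(-115/4) = -135 + 9*(-115/4) = -135 - 1035/4 = -1575/4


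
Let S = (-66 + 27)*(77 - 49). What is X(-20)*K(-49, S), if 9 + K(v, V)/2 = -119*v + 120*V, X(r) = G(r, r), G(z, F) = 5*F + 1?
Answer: 24793164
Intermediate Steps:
S = -1092 (S = -39*28 = -1092)
G(z, F) = 1 + 5*F
X(r) = 1 + 5*r
K(v, V) = -18 - 238*v + 240*V (K(v, V) = -18 + 2*(-119*v + 120*V) = -18 + (-238*v + 240*V) = -18 - 238*v + 240*V)
X(-20)*K(-49, S) = (1 + 5*(-20))*(-18 - 238*(-49) + 240*(-1092)) = (1 - 100)*(-18 + 11662 - 262080) = -99*(-250436) = 24793164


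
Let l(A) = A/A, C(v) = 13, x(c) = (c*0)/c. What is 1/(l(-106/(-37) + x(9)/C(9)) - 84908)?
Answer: -1/84907 ≈ -1.1778e-5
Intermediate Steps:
x(c) = 0 (x(c) = 0/c = 0)
l(A) = 1
1/(l(-106/(-37) + x(9)/C(9)) - 84908) = 1/(1 - 84908) = 1/(-84907) = -1/84907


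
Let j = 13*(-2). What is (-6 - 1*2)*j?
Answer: 208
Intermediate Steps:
j = -26
(-6 - 1*2)*j = (-6 - 1*2)*(-26) = (-6 - 2)*(-26) = -8*(-26) = 208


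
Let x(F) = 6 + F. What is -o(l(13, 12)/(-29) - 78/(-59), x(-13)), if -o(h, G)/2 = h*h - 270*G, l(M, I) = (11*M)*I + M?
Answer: 30965755382/2927521 ≈ 10577.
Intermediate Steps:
l(M, I) = M + 11*I*M (l(M, I) = 11*I*M + M = M + 11*I*M)
o(h, G) = -2*h² + 540*G (o(h, G) = -2*(h*h - 270*G) = -2*(h² - 270*G) = -2*h² + 540*G)
-o(l(13, 12)/(-29) - 78/(-59), x(-13)) = -(-2*((13*(1 + 11*12))/(-29) - 78/(-59))² + 540*(6 - 13)) = -(-2*((13*(1 + 132))*(-1/29) - 78*(-1/59))² + 540*(-7)) = -(-2*((13*133)*(-1/29) + 78/59)² - 3780) = -(-2*(1729*(-1/29) + 78/59)² - 3780) = -(-2*(-1729/29 + 78/59)² - 3780) = -(-2*(-99749/1711)² - 3780) = -(-2*9949863001/2927521 - 3780) = -(-19899726002/2927521 - 3780) = -1*(-30965755382/2927521) = 30965755382/2927521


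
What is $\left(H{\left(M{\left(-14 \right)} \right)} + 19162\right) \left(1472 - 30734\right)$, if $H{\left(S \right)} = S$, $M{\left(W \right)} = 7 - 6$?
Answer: $-560747706$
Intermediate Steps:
$M{\left(W \right)} = 1$
$\left(H{\left(M{\left(-14 \right)} \right)} + 19162\right) \left(1472 - 30734\right) = \left(1 + 19162\right) \left(1472 - 30734\right) = 19163 \left(-29262\right) = -560747706$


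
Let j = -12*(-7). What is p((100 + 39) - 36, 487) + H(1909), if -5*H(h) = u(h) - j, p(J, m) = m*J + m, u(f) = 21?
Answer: 253303/5 ≈ 50661.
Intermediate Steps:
p(J, m) = m + J*m (p(J, m) = J*m + m = m + J*m)
j = 84
H(h) = 63/5 (H(h) = -(21 - 1*84)/5 = -(21 - 84)/5 = -1/5*(-63) = 63/5)
p((100 + 39) - 36, 487) + H(1909) = 487*(1 + ((100 + 39) - 36)) + 63/5 = 487*(1 + (139 - 36)) + 63/5 = 487*(1 + 103) + 63/5 = 487*104 + 63/5 = 50648 + 63/5 = 253303/5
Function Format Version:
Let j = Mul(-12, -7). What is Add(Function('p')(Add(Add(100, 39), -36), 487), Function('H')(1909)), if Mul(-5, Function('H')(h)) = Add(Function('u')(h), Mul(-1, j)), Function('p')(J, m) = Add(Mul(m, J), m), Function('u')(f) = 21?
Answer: Rational(253303, 5) ≈ 50661.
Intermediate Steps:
Function('p')(J, m) = Add(m, Mul(J, m)) (Function('p')(J, m) = Add(Mul(J, m), m) = Add(m, Mul(J, m)))
j = 84
Function('H')(h) = Rational(63, 5) (Function('H')(h) = Mul(Rational(-1, 5), Add(21, Mul(-1, 84))) = Mul(Rational(-1, 5), Add(21, -84)) = Mul(Rational(-1, 5), -63) = Rational(63, 5))
Add(Function('p')(Add(Add(100, 39), -36), 487), Function('H')(1909)) = Add(Mul(487, Add(1, Add(Add(100, 39), -36))), Rational(63, 5)) = Add(Mul(487, Add(1, Add(139, -36))), Rational(63, 5)) = Add(Mul(487, Add(1, 103)), Rational(63, 5)) = Add(Mul(487, 104), Rational(63, 5)) = Add(50648, Rational(63, 5)) = Rational(253303, 5)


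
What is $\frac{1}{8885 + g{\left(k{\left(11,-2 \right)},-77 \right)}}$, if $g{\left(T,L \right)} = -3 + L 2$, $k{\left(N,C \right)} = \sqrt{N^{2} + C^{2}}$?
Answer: $\frac{1}{8728} \approx 0.00011457$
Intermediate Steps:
$k{\left(N,C \right)} = \sqrt{C^{2} + N^{2}}$
$g{\left(T,L \right)} = -3 + 2 L$
$\frac{1}{8885 + g{\left(k{\left(11,-2 \right)},-77 \right)}} = \frac{1}{8885 + \left(-3 + 2 \left(-77\right)\right)} = \frac{1}{8885 - 157} = \frac{1}{8728}$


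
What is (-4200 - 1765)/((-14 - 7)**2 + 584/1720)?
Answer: -1282475/94888 ≈ -13.516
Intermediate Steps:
(-4200 - 1765)/((-14 - 7)**2 + 584/1720) = -5965/((-21)**2 + 584*(1/1720)) = -5965/(441 + 73/215) = -5965/94888/215 = -5965*215/94888 = -1282475/94888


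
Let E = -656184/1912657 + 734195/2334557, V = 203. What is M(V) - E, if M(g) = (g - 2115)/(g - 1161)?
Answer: 4329875210833911/2138834051427571 ≈ 2.0244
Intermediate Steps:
M(g) = (-2115 + g)/(-1161 + g)
E = -127635744373/4465206787949 (E = -656184*1/1912657 + 734195*(1/2334557) = -656184/1912657 + 734195/2334557 = -127635744373/4465206787949 ≈ -0.028585)
M(V) - E = (-2115 + 203)/(-1161 + 203) - 1*(-127635744373/4465206787949) = -1912/(-958) + 127635744373/4465206787949 = -1/958*(-1912) + 127635744373/4465206787949 = 956/479 + 127635744373/4465206787949 = 4329875210833911/2138834051427571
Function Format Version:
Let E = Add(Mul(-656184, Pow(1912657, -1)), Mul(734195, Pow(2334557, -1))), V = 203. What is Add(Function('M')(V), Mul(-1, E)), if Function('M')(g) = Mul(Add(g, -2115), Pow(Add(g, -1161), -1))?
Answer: Rational(4329875210833911, 2138834051427571) ≈ 2.0244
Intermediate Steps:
Function('M')(g) = Mul(Pow(Add(-1161, g), -1), Add(-2115, g)) (Function('M')(g) = Mul(Add(-2115, g), Pow(Add(-1161, g), -1)) = Mul(Pow(Add(-1161, g), -1), Add(-2115, g)))
E = Rational(-127635744373, 4465206787949) (E = Add(Mul(-656184, Rational(1, 1912657)), Mul(734195, Rational(1, 2334557))) = Add(Rational(-656184, 1912657), Rational(734195, 2334557)) = Rational(-127635744373, 4465206787949) ≈ -0.028585)
Add(Function('M')(V), Mul(-1, E)) = Add(Mul(Pow(Add(-1161, 203), -1), Add(-2115, 203)), Mul(-1, Rational(-127635744373, 4465206787949))) = Add(Mul(Pow(-958, -1), -1912), Rational(127635744373, 4465206787949)) = Add(Mul(Rational(-1, 958), -1912), Rational(127635744373, 4465206787949)) = Add(Rational(956, 479), Rational(127635744373, 4465206787949)) = Rational(4329875210833911, 2138834051427571)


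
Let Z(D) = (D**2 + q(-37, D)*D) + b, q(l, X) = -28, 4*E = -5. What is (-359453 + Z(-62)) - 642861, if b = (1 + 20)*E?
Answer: -3987041/4 ≈ -9.9676e+5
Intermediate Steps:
E = -5/4 (E = (1/4)*(-5) = -5/4 ≈ -1.2500)
b = -105/4 (b = (1 + 20)*(-5/4) = 21*(-5/4) = -105/4 ≈ -26.250)
Z(D) = -105/4 + D**2 - 28*D (Z(D) = (D**2 - 28*D) - 105/4 = -105/4 + D**2 - 28*D)
(-359453 + Z(-62)) - 642861 = (-359453 + (-105/4 + (-62)**2 - 28*(-62))) - 642861 = (-359453 + (-105/4 + 3844 + 1736)) - 642861 = (-359453 + 22215/4) - 642861 = -1415597/4 - 642861 = -3987041/4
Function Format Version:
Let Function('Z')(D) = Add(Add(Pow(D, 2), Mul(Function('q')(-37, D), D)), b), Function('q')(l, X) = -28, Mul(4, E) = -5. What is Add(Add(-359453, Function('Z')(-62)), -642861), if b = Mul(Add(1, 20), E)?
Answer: Rational(-3987041, 4) ≈ -9.9676e+5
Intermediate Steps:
E = Rational(-5, 4) (E = Mul(Rational(1, 4), -5) = Rational(-5, 4) ≈ -1.2500)
b = Rational(-105, 4) (b = Mul(Add(1, 20), Rational(-5, 4)) = Mul(21, Rational(-5, 4)) = Rational(-105, 4) ≈ -26.250)
Function('Z')(D) = Add(Rational(-105, 4), Pow(D, 2), Mul(-28, D)) (Function('Z')(D) = Add(Add(Pow(D, 2), Mul(-28, D)), Rational(-105, 4)) = Add(Rational(-105, 4), Pow(D, 2), Mul(-28, D)))
Add(Add(-359453, Function('Z')(-62)), -642861) = Add(Add(-359453, Add(Rational(-105, 4), Pow(-62, 2), Mul(-28, -62))), -642861) = Add(Add(-359453, Add(Rational(-105, 4), 3844, 1736)), -642861) = Add(Add(-359453, Rational(22215, 4)), -642861) = Add(Rational(-1415597, 4), -642861) = Rational(-3987041, 4)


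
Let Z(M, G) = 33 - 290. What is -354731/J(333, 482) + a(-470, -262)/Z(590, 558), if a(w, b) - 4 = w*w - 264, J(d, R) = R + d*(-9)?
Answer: -463743733/646355 ≈ -717.48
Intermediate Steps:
J(d, R) = R - 9*d
Z(M, G) = -257
a(w, b) = -260 + w² (a(w, b) = 4 + (w*w - 264) = 4 + (w² - 264) = 4 + (-264 + w²) = -260 + w²)
-354731/J(333, 482) + a(-470, -262)/Z(590, 558) = -354731/(482 - 9*333) + (-260 + (-470)²)/(-257) = -354731/(482 - 2997) + (-260 + 220900)*(-1/257) = -354731/(-2515) + 220640*(-1/257) = -354731*(-1/2515) - 220640/257 = 354731/2515 - 220640/257 = -463743733/646355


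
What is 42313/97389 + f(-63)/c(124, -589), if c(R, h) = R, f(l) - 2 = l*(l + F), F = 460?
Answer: -2430354689/12076236 ≈ -201.25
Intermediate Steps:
f(l) = 2 + l*(460 + l) (f(l) = 2 + l*(l + 460) = 2 + l*(460 + l))
42313/97389 + f(-63)/c(124, -589) = 42313/97389 + (2 + (-63)² + 460*(-63))/124 = 42313*(1/97389) + (2 + 3969 - 28980)*(1/124) = 42313/97389 - 25009*1/124 = 42313/97389 - 25009/124 = -2430354689/12076236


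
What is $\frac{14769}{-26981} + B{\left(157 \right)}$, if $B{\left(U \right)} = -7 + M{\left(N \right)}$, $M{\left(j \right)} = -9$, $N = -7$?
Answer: $- \frac{446465}{26981} \approx -16.547$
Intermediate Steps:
$B{\left(U \right)} = -16$ ($B{\left(U \right)} = -7 - 9 = -16$)
$\frac{14769}{-26981} + B{\left(157 \right)} = \frac{14769}{-26981} - 16 = 14769 \left(- \frac{1}{26981}\right) - 16 = - \frac{14769}{26981} - 16 = - \frac{446465}{26981}$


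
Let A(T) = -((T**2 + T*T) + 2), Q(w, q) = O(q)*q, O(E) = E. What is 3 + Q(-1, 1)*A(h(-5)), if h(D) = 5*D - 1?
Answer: -1351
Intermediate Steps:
h(D) = -1 + 5*D
Q(w, q) = q**2 (Q(w, q) = q*q = q**2)
A(T) = -2 - 2*T**2 (A(T) = -((T**2 + T**2) + 2) = -(2*T**2 + 2) = -(2 + 2*T**2) = -2 - 2*T**2)
3 + Q(-1, 1)*A(h(-5)) = 3 + 1**2*(-2 - 2*(-1 + 5*(-5))**2) = 3 + 1*(-2 - 2*(-1 - 25)**2) = 3 + 1*(-2 - 2*(-26)**2) = 3 + 1*(-2 - 2*676) = 3 + 1*(-2 - 1352) = 3 + 1*(-1354) = 3 - 1354 = -1351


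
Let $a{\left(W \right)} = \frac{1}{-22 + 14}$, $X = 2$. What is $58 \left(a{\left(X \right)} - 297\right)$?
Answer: $- \frac{68933}{4} \approx -17233.0$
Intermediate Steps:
$a{\left(W \right)} = - \frac{1}{8}$ ($a{\left(W \right)} = \frac{1}{-8} = - \frac{1}{8}$)
$58 \left(a{\left(X \right)} - 297\right) = 58 \left(- \frac{1}{8} - 297\right) = 58 \left(- \frac{2377}{8}\right) = - \frac{68933}{4}$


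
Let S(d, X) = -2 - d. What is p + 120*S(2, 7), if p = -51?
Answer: -531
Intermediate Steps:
p + 120*S(2, 7) = -51 + 120*(-2 - 1*2) = -51 + 120*(-2 - 2) = -51 + 120*(-4) = -51 - 480 = -531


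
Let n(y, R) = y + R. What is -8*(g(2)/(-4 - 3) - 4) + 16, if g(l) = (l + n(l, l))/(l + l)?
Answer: 348/7 ≈ 49.714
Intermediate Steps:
n(y, R) = R + y
g(l) = 3/2 (g(l) = (l + (l + l))/(l + l) = (l + 2*l)/((2*l)) = (3*l)*(1/(2*l)) = 3/2)
-8*(g(2)/(-4 - 3) - 4) + 16 = -8*((3/2)/(-4 - 3) - 4) + 16 = -8*((3/2)/(-7) - 4) + 16 = -8*(-⅐*3/2 - 4) + 16 = -8*(-3/14 - 4) + 16 = -8*(-59/14) + 16 = 236/7 + 16 = 348/7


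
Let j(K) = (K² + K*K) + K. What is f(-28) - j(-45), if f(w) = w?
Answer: -4033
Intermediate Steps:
j(K) = K + 2*K² (j(K) = (K² + K²) + K = 2*K² + K = K + 2*K²)
f(-28) - j(-45) = -28 - (-45)*(1 + 2*(-45)) = -28 - (-45)*(1 - 90) = -28 - (-45)*(-89) = -28 - 1*4005 = -28 - 4005 = -4033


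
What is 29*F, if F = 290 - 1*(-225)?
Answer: 14935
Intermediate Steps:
F = 515 (F = 290 + 225 = 515)
29*F = 29*515 = 14935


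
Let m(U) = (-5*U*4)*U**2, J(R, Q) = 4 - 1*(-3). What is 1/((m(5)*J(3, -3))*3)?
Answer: -1/52500 ≈ -1.9048e-5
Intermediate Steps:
J(R, Q) = 7 (J(R, Q) = 4 + 3 = 7)
m(U) = -20*U**3 (m(U) = (-20*U)*U**2 = -20*U**3)
1/((m(5)*J(3, -3))*3) = 1/((-20*5**3*7)*3) = 1/((-20*125*7)*3) = 1/(-2500*7*3) = 1/(-17500*3) = 1/(-52500) = -1/52500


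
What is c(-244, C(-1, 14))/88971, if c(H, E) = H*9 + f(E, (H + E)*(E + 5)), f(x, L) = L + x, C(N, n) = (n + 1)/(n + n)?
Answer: -2777879/69753264 ≈ -0.039824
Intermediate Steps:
C(N, n) = (1 + n)/(2*n) (C(N, n) = (1 + n)/((2*n)) = (1 + n)*(1/(2*n)) = (1 + n)/(2*n))
c(H, E) = E + 9*H + (5 + E)*(E + H) (c(H, E) = H*9 + ((H + E)*(E + 5) + E) = 9*H + ((E + H)*(5 + E) + E) = 9*H + ((5 + E)*(E + H) + E) = 9*H + (E + (5 + E)*(E + H)) = E + 9*H + (5 + E)*(E + H))
c(-244, C(-1, 14))/88971 = (((½)*(1 + 14)/14)² + 6*((½)*(1 + 14)/14) + 14*(-244) + ((½)*(1 + 14)/14)*(-244))/88971 = (((½)*(1/14)*15)² + 6*((½)*(1/14)*15) - 3416 + ((½)*(1/14)*15)*(-244))*(1/88971) = ((15/28)² + 6*(15/28) - 3416 + (15/28)*(-244))*(1/88971) = (225/784 + 45/14 - 3416 - 915/7)*(1/88971) = -2777879/784*1/88971 = -2777879/69753264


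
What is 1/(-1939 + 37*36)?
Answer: -1/607 ≈ -0.0016474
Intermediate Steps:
1/(-1939 + 37*36) = 1/(-1939 + 1332) = 1/(-607) = -1/607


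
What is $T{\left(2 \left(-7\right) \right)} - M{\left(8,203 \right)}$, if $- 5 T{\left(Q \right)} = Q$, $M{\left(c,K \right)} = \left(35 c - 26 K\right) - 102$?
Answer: $\frac{25514}{5} \approx 5102.8$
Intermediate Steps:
$M{\left(c,K \right)} = -102 - 26 K + 35 c$ ($M{\left(c,K \right)} = \left(- 26 K + 35 c\right) - 102 = -102 - 26 K + 35 c$)
$T{\left(Q \right)} = - \frac{Q}{5}$
$T{\left(2 \left(-7\right) \right)} - M{\left(8,203 \right)} = - \frac{2 \left(-7\right)}{5} - \left(-102 - 5278 + 35 \cdot 8\right) = \left(- \frac{1}{5}\right) \left(-14\right) - \left(-102 - 5278 + 280\right) = \frac{14}{5} - -5100 = \frac{14}{5} + 5100 = \frac{25514}{5}$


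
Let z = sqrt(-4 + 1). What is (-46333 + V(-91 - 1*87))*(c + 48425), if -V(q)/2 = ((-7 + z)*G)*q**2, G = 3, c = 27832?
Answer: 97944109515 - 14496760728*I*sqrt(3) ≈ 9.7944e+10 - 2.5109e+10*I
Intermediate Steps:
z = I*sqrt(3) (z = sqrt(-3) = I*sqrt(3) ≈ 1.732*I)
V(q) = -2*q**2*(-21 + 3*I*sqrt(3)) (V(q) = -2*(-7 + I*sqrt(3))*3*q**2 = -2*(-21 + 3*I*sqrt(3))*q**2 = -2*q**2*(-21 + 3*I*sqrt(3)))
(-46333 + V(-91 - 1*87))*(c + 48425) = (-46333 + 6*(-91 - 1*87)**2*(7 - I*sqrt(3)))*(27832 + 48425) = (-46333 + 6*(-91 - 87)**2*(7 - I*sqrt(3)))*76257 = (-46333 + 6*(-178)**2*(7 - I*sqrt(3)))*76257 = (-46333 + 6*31684*(7 - I*sqrt(3)))*76257 = (-46333 + (1330728 - 190104*I*sqrt(3)))*76257 = (1284395 - 190104*I*sqrt(3))*76257 = 97944109515 - 14496760728*I*sqrt(3)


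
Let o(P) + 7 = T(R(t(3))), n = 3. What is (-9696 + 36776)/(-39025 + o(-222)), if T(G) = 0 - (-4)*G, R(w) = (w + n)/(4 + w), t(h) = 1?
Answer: -16925/24393 ≈ -0.69385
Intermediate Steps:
R(w) = (3 + w)/(4 + w) (R(w) = (w + 3)/(4 + w) = (3 + w)/(4 + w))
T(G) = 4*G (T(G) = 0 + 4*G = 4*G)
o(P) = -19/5 (o(P) = -7 + 4*((3 + 1)/(4 + 1)) = -7 + 4*(4/5) = -7 + 4*((⅕)*4) = -7 + 4*(⅘) = -7 + 16/5 = -19/5)
(-9696 + 36776)/(-39025 + o(-222)) = (-9696 + 36776)/(-39025 - 19/5) = 27080/(-195144/5) = 27080*(-5/195144) = -16925/24393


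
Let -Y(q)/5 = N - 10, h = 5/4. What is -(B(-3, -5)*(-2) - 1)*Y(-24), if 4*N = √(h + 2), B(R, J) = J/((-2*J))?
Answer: 0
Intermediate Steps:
B(R, J) = -½ (B(R, J) = J*(-1/(2*J)) = -½)
h = 5/4 (h = 5*(¼) = 5/4 ≈ 1.2500)
N = √13/8 (N = √(5/4 + 2)/4 = √(13/4)/4 = (√13/2)/4 = √13/8 ≈ 0.45069)
Y(q) = 50 - 5*√13/8 (Y(q) = -5*(√13/8 - 10) = -5*(-10 + √13/8) = 50 - 5*√13/8)
-(B(-3, -5)*(-2) - 1)*Y(-24) = -(-½*(-2) - 1)*(50 - 5*√13/8) = -(1 - 1)*(50 - 5*√13/8) = -0*(50 - 5*√13/8) = -1*0 = 0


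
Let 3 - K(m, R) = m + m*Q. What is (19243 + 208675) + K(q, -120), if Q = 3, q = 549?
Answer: 225725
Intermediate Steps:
K(m, R) = 3 - 4*m (K(m, R) = 3 - (m + m*3) = 3 - (m + 3*m) = 3 - 4*m)
(19243 + 208675) + K(q, -120) = (19243 + 208675) + (3 - 4*549) = 227918 + (3 - 2196) = 227918 - 2193 = 225725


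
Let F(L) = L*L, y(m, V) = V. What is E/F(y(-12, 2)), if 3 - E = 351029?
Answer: -175513/2 ≈ -87757.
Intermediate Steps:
E = -351026 (E = 3 - 1*351029 = 3 - 351029 = -351026)
F(L) = L²
E/F(y(-12, 2)) = -351026/(2²) = -351026/4 = -351026*¼ = -175513/2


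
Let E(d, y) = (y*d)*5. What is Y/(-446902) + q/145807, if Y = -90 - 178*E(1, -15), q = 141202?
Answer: 30585027692/32580719957 ≈ 0.93875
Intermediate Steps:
E(d, y) = 5*d*y (E(d, y) = (d*y)*5 = 5*d*y)
Y = 13260 (Y = -90 - 890*(-15) = -90 - 178*(-75) = -90 + 13350 = 13260)
Y/(-446902) + q/145807 = 13260/(-446902) + 141202/145807 = 13260*(-1/446902) + 141202*(1/145807) = -6630/223451 + 141202/145807 = 30585027692/32580719957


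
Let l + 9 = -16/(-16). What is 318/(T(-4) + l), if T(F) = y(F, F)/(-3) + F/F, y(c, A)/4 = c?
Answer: -954/5 ≈ -190.80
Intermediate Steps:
y(c, A) = 4*c
T(F) = 1 - 4*F/3 (T(F) = (4*F)/(-3) + F/F = (4*F)*(-⅓) + 1 = -4*F/3 + 1 = 1 - 4*F/3)
l = -8 (l = -9 - 16/(-16) = -9 - 16*(-1/16) = -9 + 1 = -8)
318/(T(-4) + l) = 318/((1 - 4/3*(-4)) - 8) = 318/((1 + 16/3) - 8) = 318/(19/3 - 8) = 318/(-5/3) = 318*(-⅗) = -954/5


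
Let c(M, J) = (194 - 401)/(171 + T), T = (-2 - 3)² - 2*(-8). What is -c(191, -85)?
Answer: 207/212 ≈ 0.97641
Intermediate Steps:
T = 41 (T = (-5)² + 16 = 25 + 16 = 41)
c(M, J) = -207/212 (c(M, J) = (194 - 401)/(171 + 41) = -207/212)
-c(191, -85) = -1*(-207/212) = 207/212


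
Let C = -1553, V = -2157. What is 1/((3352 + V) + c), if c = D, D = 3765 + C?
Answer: 1/3407 ≈ 0.00029351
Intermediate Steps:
D = 2212 (D = 3765 - 1553 = 2212)
c = 2212
1/((3352 + V) + c) = 1/((3352 - 2157) + 2212) = 1/(1195 + 2212) = 1/3407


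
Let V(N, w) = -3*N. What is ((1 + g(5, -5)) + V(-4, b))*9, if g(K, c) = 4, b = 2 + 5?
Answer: 153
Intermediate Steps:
b = 7
((1 + g(5, -5)) + V(-4, b))*9 = ((1 + 4) - 3*(-4))*9 = (5 + 12)*9 = 17*9 = 153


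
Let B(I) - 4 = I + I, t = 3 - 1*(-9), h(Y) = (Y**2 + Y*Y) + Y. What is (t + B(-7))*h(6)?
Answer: 156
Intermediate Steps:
h(Y) = Y + 2*Y**2 (h(Y) = (Y**2 + Y**2) + Y = 2*Y**2 + Y = Y + 2*Y**2)
t = 12 (t = 3 + 9 = 12)
B(I) = 4 + 2*I (B(I) = 4 + (I + I) = 4 + 2*I)
(t + B(-7))*h(6) = (12 + (4 + 2*(-7)))*(6*(1 + 2*6)) = (12 + (4 - 14))*(6*(1 + 12)) = (12 - 10)*(6*13) = 2*78 = 156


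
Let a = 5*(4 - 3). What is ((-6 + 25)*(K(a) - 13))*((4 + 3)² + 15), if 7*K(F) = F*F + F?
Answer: -74176/7 ≈ -10597.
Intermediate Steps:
a = 5 (a = 5*1 = 5)
K(F) = F/7 + F²/7 (K(F) = (F*F + F)/7 = (F² + F)/7 = (F + F²)/7 = F/7 + F²/7)
((-6 + 25)*(K(a) - 13))*((4 + 3)² + 15) = ((-6 + 25)*((⅐)*5*(1 + 5) - 13))*((4 + 3)² + 15) = (19*((⅐)*5*6 - 13))*(7² + 15) = (19*(30/7 - 13))*(49 + 15) = (19*(-61/7))*64 = -1159/7*64 = -74176/7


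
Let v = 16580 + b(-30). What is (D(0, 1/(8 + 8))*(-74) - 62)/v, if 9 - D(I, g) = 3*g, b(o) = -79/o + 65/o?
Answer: -85695/1989656 ≈ -0.043070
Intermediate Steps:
b(o) = -14/o
D(I, g) = 9 - 3*g
v = 248707/15 (v = 16580 - 14/(-30) = 16580 - 14*(-1/30) = 16580 + 7/15 = 248707/15 ≈ 16580.)
(D(0, 1/(8 + 8))*(-74) - 62)/v = ((9 - 3/(8 + 8))*(-74) - 62)/(248707/15) = ((9 - 3/16)*(-74) - 62)*(15/248707) = ((141/16)*(-74) - 62)*(15/248707) = (-5217/8 - 62)*(15/248707) = -5713/8*15/248707 = -85695/1989656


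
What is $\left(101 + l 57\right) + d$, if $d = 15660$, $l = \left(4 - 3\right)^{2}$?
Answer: $15818$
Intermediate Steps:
$l = 1$ ($l = 1^{2} = 1$)
$\left(101 + l 57\right) + d = \left(101 + 1 \cdot 57\right) + 15660 = \left(101 + 57\right) + 15660 = 158 + 15660 = 15818$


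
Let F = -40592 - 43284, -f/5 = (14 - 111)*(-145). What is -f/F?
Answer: -70325/83876 ≈ -0.83844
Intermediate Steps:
f = -70325 (f = -5*(14 - 111)*(-145) = -(-485)*(-145) = -5*14065 = -70325)
F = -83876
-f/F = -(-70325)/(-83876) = -(-70325)*(-1)/83876 = -1*70325/83876 = -70325/83876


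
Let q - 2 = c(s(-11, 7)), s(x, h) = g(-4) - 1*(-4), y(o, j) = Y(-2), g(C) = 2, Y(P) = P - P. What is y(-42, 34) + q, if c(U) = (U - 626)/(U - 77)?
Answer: 762/71 ≈ 10.732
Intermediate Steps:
Y(P) = 0
y(o, j) = 0
s(x, h) = 6 (s(x, h) = 2 - 1*(-4) = 2 + 4 = 6)
c(U) = (-626 + U)/(-77 + U)
q = 762/71 (q = 2 + (-626 + 6)/(-77 + 6) = 2 - 620/(-71) = 2 - 1/71*(-620) = 2 + 620/71 = 762/71 ≈ 10.732)
y(-42, 34) + q = 0 + 762/71 = 762/71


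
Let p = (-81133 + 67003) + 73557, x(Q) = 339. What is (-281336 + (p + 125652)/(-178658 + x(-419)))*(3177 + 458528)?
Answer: -23162696056423415/178319 ≈ -1.2989e+11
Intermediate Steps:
p = 59427 (p = -14130 + 73557 = 59427)
(-281336 + (p + 125652)/(-178658 + x(-419)))*(3177 + 458528) = (-281336 + (59427 + 125652)/(-178658 + 339))*(3177 + 458528) = (-281336 + 185079/(-178319))*461705 = (-281336 + 185079*(-1/178319))*461705 = (-281336 - 185079/178319)*461705 = -50167739263/178319*461705 = -23162696056423415/178319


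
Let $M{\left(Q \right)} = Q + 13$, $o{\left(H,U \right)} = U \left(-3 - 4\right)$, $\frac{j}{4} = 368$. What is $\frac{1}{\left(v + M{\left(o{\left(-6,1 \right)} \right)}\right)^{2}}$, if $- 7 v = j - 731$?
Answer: $\frac{49}{488601} \approx 0.00010029$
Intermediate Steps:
$j = 1472$ ($j = 4 \cdot 368 = 1472$)
$o{\left(H,U \right)} = - 7 U$ ($o{\left(H,U \right)} = U \left(-7\right) = - 7 U$)
$M{\left(Q \right)} = 13 + Q$
$v = - \frac{741}{7}$ ($v = - \frac{1472 - 731}{7} = \left(- \frac{1}{7}\right) 741 = - \frac{741}{7} \approx -105.86$)
$\frac{1}{\left(v + M{\left(o{\left(-6,1 \right)} \right)}\right)^{2}} = \frac{1}{\left(- \frac{741}{7} + \left(13 - 7\right)\right)^{2}} = \frac{1}{\left(- \frac{741}{7} + 6\right)^{2}} = \frac{1}{\left(- \frac{699}{7}\right)^{2}} = \frac{1}{\frac{488601}{49}} = \frac{49}{488601}$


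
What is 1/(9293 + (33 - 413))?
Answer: 1/8913 ≈ 0.00011220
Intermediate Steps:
1/(9293 + (33 - 413)) = 1/(9293 - 380) = 1/8913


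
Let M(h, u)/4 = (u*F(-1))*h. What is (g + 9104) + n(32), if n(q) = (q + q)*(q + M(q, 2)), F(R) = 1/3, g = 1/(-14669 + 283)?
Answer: 716998237/43158 ≈ 16613.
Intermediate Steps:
g = -1/14386 (g = 1/(-14386) = -1/14386 ≈ -6.9512e-5)
F(R) = 1/3
M(h, u) = 4*h*u/3 (M(h, u) = 4*((u*(1/3))*h) = 4*((u/3)*h) = 4*(h*u/3) = 4*h*u/3)
n(q) = 22*q**2/3 (n(q) = (q + q)*(q + (4/3)*q*2) = (2*q)*(q + 8*q/3) = (2*q)*(11*q/3) = 22*q**2/3)
(g + 9104) + n(32) = (-1/14386 + 9104) + (22/3)*32**2 = 130970143/14386 + (22/3)*1024 = 130970143/14386 + 22528/3 = 716998237/43158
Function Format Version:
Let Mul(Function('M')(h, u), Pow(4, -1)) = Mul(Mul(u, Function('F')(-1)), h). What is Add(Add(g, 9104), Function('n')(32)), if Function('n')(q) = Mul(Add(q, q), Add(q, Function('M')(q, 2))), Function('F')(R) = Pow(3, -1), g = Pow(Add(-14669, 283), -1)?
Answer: Rational(716998237, 43158) ≈ 16613.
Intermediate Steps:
g = Rational(-1, 14386) (g = Pow(-14386, -1) = Rational(-1, 14386) ≈ -6.9512e-5)
Function('F')(R) = Rational(1, 3)
Function('M')(h, u) = Mul(Rational(4, 3), h, u) (Function('M')(h, u) = Mul(4, Mul(Mul(u, Rational(1, 3)), h)) = Mul(4, Mul(Mul(Rational(1, 3), u), h)) = Mul(4, Mul(Rational(1, 3), h, u)) = Mul(Rational(4, 3), h, u))
Function('n')(q) = Mul(Rational(22, 3), Pow(q, 2)) (Function('n')(q) = Mul(Add(q, q), Add(q, Mul(Rational(4, 3), q, 2))) = Mul(Mul(2, q), Add(q, Mul(Rational(8, 3), q))) = Mul(Mul(2, q), Mul(Rational(11, 3), q)) = Mul(Rational(22, 3), Pow(q, 2)))
Add(Add(g, 9104), Function('n')(32)) = Add(Add(Rational(-1, 14386), 9104), Mul(Rational(22, 3), Pow(32, 2))) = Add(Rational(130970143, 14386), Mul(Rational(22, 3), 1024)) = Add(Rational(130970143, 14386), Rational(22528, 3)) = Rational(716998237, 43158)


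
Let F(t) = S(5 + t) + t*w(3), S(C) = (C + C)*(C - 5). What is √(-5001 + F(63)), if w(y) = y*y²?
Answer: 2*√1317 ≈ 72.581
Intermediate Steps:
w(y) = y³
S(C) = 2*C*(-5 + C) (S(C) = (2*C)*(-5 + C) = 2*C*(-5 + C))
F(t) = 27*t + 2*t*(5 + t) (F(t) = 2*(5 + t)*(-5 + (5 + t)) + t*3³ = 2*(5 + t)*t + t*27 = 2*t*(5 + t) + 27*t = 27*t + 2*t*(5 + t))
√(-5001 + F(63)) = √(-5001 + 63*(37 + 2*63)) = √(-5001 + 63*(37 + 126)) = √(-5001 + 63*163) = √(-5001 + 10269) = √5268 = 2*√1317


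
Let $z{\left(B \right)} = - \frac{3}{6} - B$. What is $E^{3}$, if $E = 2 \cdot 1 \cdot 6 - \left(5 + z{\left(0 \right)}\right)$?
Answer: $\frac{3375}{8} \approx 421.88$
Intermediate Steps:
$z{\left(B \right)} = - \frac{1}{2} - B$ ($z{\left(B \right)} = \left(-3\right) \frac{1}{6} - B = - \frac{1}{2} - B$)
$E = \frac{15}{2}$ ($E = 2 \cdot 1 \cdot 6 - \left(5 - \frac{1}{2}\right) = 2 \cdot 6 - \left(5 + \left(- \frac{1}{2} + 0\right)\right) = 12 - \left(5 - \frac{1}{2}\right) = 12 - \frac{9}{2} = \frac{15}{2} \approx 7.5$)
$E^{3} = \left(\frac{15}{2}\right)^{3} = \frac{3375}{8}$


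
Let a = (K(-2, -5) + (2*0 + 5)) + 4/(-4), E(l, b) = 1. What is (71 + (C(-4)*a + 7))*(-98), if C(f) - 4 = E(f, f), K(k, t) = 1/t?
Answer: -9506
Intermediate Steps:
C(f) = 5 (C(f) = 4 + 1 = 5)
a = 19/5 (a = (1/(-5) + (2*0 + 5)) + 4/(-4) = (-1/5 + (0 + 5)) + 4*(-1/4) = (-1/5 + 5) - 1 = 24/5 - 1 = 19/5 ≈ 3.8000)
(71 + (C(-4)*a + 7))*(-98) = (71 + (5*(19/5) + 7))*(-98) = (71 + (19 + 7))*(-98) = (71 + 26)*(-98) = 97*(-98) = -9506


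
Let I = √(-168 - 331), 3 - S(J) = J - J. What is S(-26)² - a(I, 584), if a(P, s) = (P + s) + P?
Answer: -575 - 2*I*√499 ≈ -575.0 - 44.677*I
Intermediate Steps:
S(J) = 3 (S(J) = 3 - (J - J) = 3 - 1*0 = 3 + 0 = 3)
I = I*√499 (I = √(-499) = I*√499 ≈ 22.338*I)
a(P, s) = s + 2*P
S(-26)² - a(I, 584) = 3² - (584 + 2*(I*√499)) = 9 - (584 + 2*I*√499) = 9 + (-584 - 2*I*√499) = -575 - 2*I*√499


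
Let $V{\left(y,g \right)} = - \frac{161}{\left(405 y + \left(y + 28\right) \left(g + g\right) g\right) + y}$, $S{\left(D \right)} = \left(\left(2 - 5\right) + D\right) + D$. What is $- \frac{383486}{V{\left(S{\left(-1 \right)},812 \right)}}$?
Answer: $\frac{1661469201412}{23} \approx 7.2238 \cdot 10^{10}$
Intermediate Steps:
$S{\left(D \right)} = -3 + 2 D$ ($S{\left(D \right)} = \left(-3 + D\right) + D = -3 + 2 D$)
$V{\left(y,g \right)} = - \frac{161}{406 y + 2 g^{2} \left(28 + y\right)}$ ($V{\left(y,g \right)} = - \frac{161}{\left(405 y + \left(28 + y\right) 2 g g\right) + y} = - \frac{161}{\left(405 y + 2 g \left(28 + y\right) g\right) + y} = - \frac{161}{\left(405 y + 2 g^{2} \left(28 + y\right)\right) + y} = - \frac{161}{406 y + 2 g^{2} \left(28 + y\right)}$)
$- \frac{383486}{V{\left(S{\left(-1 \right)},812 \right)}} = - \frac{383486}{\left(-161\right) \frac{1}{56 \cdot 812^{2} + 406 \left(-3 + 2 \left(-1\right)\right) + 2 \left(-3 + 2 \left(-1\right)\right) 812^{2}}} = - \frac{383486}{\left(-161\right) \frac{1}{56 \cdot 659344 + 406 \left(-3 - 2\right) + 2 \left(-3 - 2\right) 659344}} = - \frac{383486}{\left(-161\right) \frac{1}{36923264 + 406 \left(-5\right) + 2 \left(-5\right) 659344}} = - \frac{383486}{\left(-161\right) \frac{1}{36923264 - 2030 - 6593440}} = - \frac{383486}{\left(-161\right) \frac{1}{30327794}} = - \frac{383486}{- \frac{23}{4332542}} = \left(-383486\right) \left(- \frac{4332542}{23}\right) = \frac{1661469201412}{23}$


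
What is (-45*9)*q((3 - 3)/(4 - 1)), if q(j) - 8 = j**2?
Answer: -3240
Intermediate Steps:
q(j) = 8 + j**2
(-45*9)*q((3 - 3)/(4 - 1)) = (-45*9)*(8 + ((3 - 3)/(4 - 1))**2) = -405*(8 + (0/3)**2) = -405*(8 + (0*(1/3))**2) = -405*(8 + 0**2) = -405*(8 + 0) = -405*8 = -3240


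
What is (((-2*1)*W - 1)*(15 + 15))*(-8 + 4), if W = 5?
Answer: 1320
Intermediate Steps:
(((-2*1)*W - 1)*(15 + 15))*(-8 + 4) = ((-2*1*5 - 1)*(15 + 15))*(-8 + 4) = ((-2*5 - 1)*30)*(-4) = ((-10 - 1)*30)*(-4) = -11*30*(-4) = -330*(-4) = 1320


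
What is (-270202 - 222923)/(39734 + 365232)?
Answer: -493125/404966 ≈ -1.2177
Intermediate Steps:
(-270202 - 222923)/(39734 + 365232) = -493125/404966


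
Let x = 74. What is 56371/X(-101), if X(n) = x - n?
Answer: 8053/25 ≈ 322.12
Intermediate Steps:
X(n) = 74 - n
56371/X(-101) = 56371/(74 - 1*(-101)) = 56371/(74 + 101) = 56371/175 = 56371*(1/175) = 8053/25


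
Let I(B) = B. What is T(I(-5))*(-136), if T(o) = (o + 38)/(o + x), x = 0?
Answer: 4488/5 ≈ 897.60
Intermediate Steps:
T(o) = (38 + o)/o (T(o) = (o + 38)/(o + 0) = (38 + o)/o)
T(I(-5))*(-136) = ((38 - 5)/(-5))*(-136) = -1/5*33*(-136) = -33/5*(-136) = 4488/5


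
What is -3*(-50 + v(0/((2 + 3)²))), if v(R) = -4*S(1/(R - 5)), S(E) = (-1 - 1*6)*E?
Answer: 834/5 ≈ 166.80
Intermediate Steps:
S(E) = -7*E (S(E) = (-1 - 6)*E = -7*E)
v(R) = 28/(-5 + R) (v(R) = -(-28)/(R - 5) = -(-28)/(-5 + R) = 28/(-5 + R))
-3*(-50 + v(0/((2 + 3)²))) = -3*(-50 + 28/(-5 + 0/((2 + 3)²))) = -3*(-50 + 28/(-5 + 0/(5²))) = -3*(-50 + 28/(-5 + 0/25)) = -3*(-50 + 28/(-5 + 0*(1/25))) = -3*(-50 + 28/(-5 + 0)) = -3*(-50 + 28/(-5)) = -3*(-50 + 28*(-⅕)) = -3*(-50 - 28/5) = -3*(-278/5) = 834/5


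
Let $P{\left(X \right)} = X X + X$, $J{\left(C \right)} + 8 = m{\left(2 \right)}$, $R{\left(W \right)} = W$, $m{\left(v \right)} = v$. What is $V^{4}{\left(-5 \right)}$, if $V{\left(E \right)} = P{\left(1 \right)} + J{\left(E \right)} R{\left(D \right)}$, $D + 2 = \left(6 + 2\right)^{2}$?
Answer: $18741610000$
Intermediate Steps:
$D = 62$ ($D = -2 + \left(6 + 2\right)^{2} = -2 + 8^{2} = -2 + 64 = 62$)
$J{\left(C \right)} = -6$ ($J{\left(C \right)} = -8 + 2 = -6$)
$P{\left(X \right)} = X + X^{2}$ ($P{\left(X \right)} = X^{2} + X = X + X^{2}$)
$V{\left(E \right)} = -370$ ($V{\left(E \right)} = 1 \left(1 + 1\right) - 372 = 1 \cdot 2 - 372 = 2 - 372 = -370$)
$V^{4}{\left(-5 \right)} = \left(-370\right)^{4} = 18741610000$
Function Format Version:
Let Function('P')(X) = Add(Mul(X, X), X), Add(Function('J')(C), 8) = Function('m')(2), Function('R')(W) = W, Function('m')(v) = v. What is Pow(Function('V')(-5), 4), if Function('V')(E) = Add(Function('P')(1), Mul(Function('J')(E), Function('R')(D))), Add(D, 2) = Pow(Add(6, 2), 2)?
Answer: 18741610000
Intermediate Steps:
D = 62 (D = Add(-2, Pow(Add(6, 2), 2)) = Add(-2, Pow(8, 2)) = Add(-2, 64) = 62)
Function('J')(C) = -6 (Function('J')(C) = Add(-8, 2) = -6)
Function('P')(X) = Add(X, Pow(X, 2)) (Function('P')(X) = Add(Pow(X, 2), X) = Add(X, Pow(X, 2)))
Function('V')(E) = -370 (Function('V')(E) = Add(Mul(1, Add(1, 1)), Mul(-6, 62)) = Add(Mul(1, 2), -372) = Add(2, -372) = -370)
Pow(Function('V')(-5), 4) = Pow(-370, 4) = 18741610000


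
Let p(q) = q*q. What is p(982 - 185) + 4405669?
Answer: 5040878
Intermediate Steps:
p(q) = q**2
p(982 - 185) + 4405669 = (982 - 185)**2 + 4405669 = 797**2 + 4405669 = 635209 + 4405669 = 5040878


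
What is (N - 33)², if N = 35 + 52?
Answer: 2916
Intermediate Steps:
N = 87
(N - 33)² = (87 - 33)² = 54² = 2916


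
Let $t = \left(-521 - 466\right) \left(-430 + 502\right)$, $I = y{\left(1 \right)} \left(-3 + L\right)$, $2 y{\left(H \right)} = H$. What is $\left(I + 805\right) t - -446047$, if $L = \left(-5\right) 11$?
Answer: $-54699617$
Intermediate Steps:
$y{\left(H \right)} = \frac{H}{2}$
$L = -55$
$I = -29$ ($I = \frac{1}{2} \cdot 1 \left(-3 - 55\right) = \frac{1}{2} \left(-58\right) = -29$)
$t = -71064$ ($t = \left(-987\right) 72 = -71064$)
$\left(I + 805\right) t - -446047 = \left(-29 + 805\right) \left(-71064\right) - -446047 = 776 \left(-71064\right) + 446047 = -55145664 + 446047 = -54699617$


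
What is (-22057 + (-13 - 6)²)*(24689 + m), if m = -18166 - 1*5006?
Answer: -32912832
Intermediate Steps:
m = -23172 (m = -18166 - 5006 = -23172)
(-22057 + (-13 - 6)²)*(24689 + m) = (-22057 + (-13 - 6)²)*(24689 - 23172) = (-22057 + (-19)²)*1517 = (-22057 + 361)*1517 = -21696*1517 = -32912832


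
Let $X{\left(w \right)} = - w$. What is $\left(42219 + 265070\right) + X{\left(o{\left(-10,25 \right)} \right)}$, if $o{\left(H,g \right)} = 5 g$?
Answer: $307164$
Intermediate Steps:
$\left(42219 + 265070\right) + X{\left(o{\left(-10,25 \right)} \right)} = \left(42219 + 265070\right) - 5 \cdot 25 = 307289 - 125 = 307164$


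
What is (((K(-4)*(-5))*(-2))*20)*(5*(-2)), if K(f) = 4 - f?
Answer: -16000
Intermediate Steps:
(((K(-4)*(-5))*(-2))*20)*(5*(-2)) = ((((4 - 1*(-4))*(-5))*(-2))*20)*(5*(-2)) = ((((4 + 4)*(-5))*(-2))*20)*(-10) = (((8*(-5))*(-2))*20)*(-10) = (-40*(-2)*20)*(-10) = (80*20)*(-10) = 1600*(-10) = -16000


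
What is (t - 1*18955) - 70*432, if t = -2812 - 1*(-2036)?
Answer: -49971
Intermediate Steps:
t = -776 (t = -2812 + 2036 = -776)
(t - 1*18955) - 70*432 = (-776 - 1*18955) - 70*432 = (-776 - 18955) - 1*30240 = -19731 - 30240 = -49971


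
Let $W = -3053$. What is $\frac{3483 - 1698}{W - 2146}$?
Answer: $- \frac{595}{1733} \approx -0.34334$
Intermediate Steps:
$\frac{3483 - 1698}{W - 2146} = \frac{3483 - 1698}{-3053 - 2146} = \frac{1785}{-5199} = 1785 \left(- \frac{1}{5199}\right) = - \frac{595}{1733}$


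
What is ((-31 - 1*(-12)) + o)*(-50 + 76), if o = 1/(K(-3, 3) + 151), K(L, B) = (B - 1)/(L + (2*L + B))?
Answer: -111605/226 ≈ -493.83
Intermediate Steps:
K(L, B) = (-1 + B)/(B + 3*L) (K(L, B) = (-1 + B)/(L + (B + 2*L)) = (-1 + B)/(B + 3*L))
o = 3/452 (o = 1/((-1 + 3)/(3 + 3*(-3)) + 151) = 1/(2/(3 - 9) + 151) = 1/(2/(-6) + 151) = 1/(-⅙*2 + 151) = 1/(-⅓ + 151) = 1/(452/3) = 3/452 ≈ 0.0066372)
((-31 - 1*(-12)) + o)*(-50 + 76) = ((-31 - 1*(-12)) + 3/452)*(-50 + 76) = ((-31 + 12) + 3/452)*26 = (-19 + 3/452)*26 = -8585/452*26 = -111605/226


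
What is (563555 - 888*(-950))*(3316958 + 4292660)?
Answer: 10707912016790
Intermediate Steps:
(563555 - 888*(-950))*(3316958 + 4292660) = (563555 + 843600)*7609618 = 1407155*7609618 = 10707912016790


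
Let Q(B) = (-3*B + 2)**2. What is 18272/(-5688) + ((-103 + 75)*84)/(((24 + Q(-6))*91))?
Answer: -1603538/489879 ≈ -3.2733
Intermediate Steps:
Q(B) = (2 - 3*B)**2
18272/(-5688) + ((-103 + 75)*84)/(((24 + Q(-6))*91)) = 18272/(-5688) + ((-103 + 75)*84)/(((24 + (-2 + 3*(-6))**2)*91)) = 18272*(-1/5688) + (-28*84)/(((24 + (-2 - 18)**2)*91)) = -2284/711 - 2352*1/(91*(24 + (-20)**2)) = -2284/711 - 2352*1/(91*(24 + 400)) = -2284/711 - 2352/(424*91) = -2284/711 - 2352/38584 = -2284/711 - 2352*1/38584 = -2284/711 - 42/689 = -1603538/489879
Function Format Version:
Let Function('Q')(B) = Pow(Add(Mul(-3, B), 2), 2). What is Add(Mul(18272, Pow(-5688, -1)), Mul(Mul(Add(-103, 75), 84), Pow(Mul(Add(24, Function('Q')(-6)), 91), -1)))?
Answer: Rational(-1603538, 489879) ≈ -3.2733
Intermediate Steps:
Function('Q')(B) = Pow(Add(2, Mul(-3, B)), 2)
Add(Mul(18272, Pow(-5688, -1)), Mul(Mul(Add(-103, 75), 84), Pow(Mul(Add(24, Function('Q')(-6)), 91), -1))) = Add(Mul(18272, Pow(-5688, -1)), Mul(Mul(Add(-103, 75), 84), Pow(Mul(Add(24, Pow(Add(-2, Mul(3, -6)), 2)), 91), -1))) = Add(Mul(18272, Rational(-1, 5688)), Mul(Mul(-28, 84), Pow(Mul(Add(24, Pow(Add(-2, -18), 2)), 91), -1))) = Add(Rational(-2284, 711), Mul(-2352, Pow(Mul(Add(24, Pow(-20, 2)), 91), -1))) = Add(Rational(-2284, 711), Mul(-2352, Pow(Mul(Add(24, 400), 91), -1))) = Add(Rational(-2284, 711), Mul(-2352, Pow(Mul(424, 91), -1))) = Add(Rational(-2284, 711), Mul(-2352, Pow(38584, -1))) = Add(Rational(-2284, 711), Mul(-2352, Rational(1, 38584))) = Add(Rational(-2284, 711), Rational(-42, 689)) = Rational(-1603538, 489879)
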